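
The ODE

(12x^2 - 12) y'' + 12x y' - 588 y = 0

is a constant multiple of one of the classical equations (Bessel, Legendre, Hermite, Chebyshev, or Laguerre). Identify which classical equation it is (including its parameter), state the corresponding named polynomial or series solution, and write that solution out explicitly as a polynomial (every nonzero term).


All three coefficients share the factor -12; dividing through by -12 gives  (1 - x^2) y'' - x y' + 49 y = 0.
This matches the Chebyshev equation (1 - x^2) y'' - x y' + n^2 y = 0 (note the -x y' term, not -2x y') with n^2 = 49, so n = 7; the polynomial solution is T_7(x).
With y = sum_k a_k x^k, matching x^k gives (k+2)(k+1) a_{k+2} = (k^2 - n^2) a_k = (k - 7)(k + 7) a_k. The right side vanishes at k = 7, so the series with the parity of 7 terminates at degree 7.
Standard normalization: leading coefficient of T_n is 2^(n-1), so a_7 = 2^6 = 64. Work downward with a_k = (k+1)(k+2) a_{k+2} / ((k - 7)(k + 7)):
  a_5 = (6)(7)(64) / ((5 - 7)(5 + 7)) = 2688/(-24) = -112
  a_3 = (4)(5)(-112) / ((3 - 7)(3 + 7)) = -2240/(-40) = 56
  a_1 = (2)(3)(56) / ((1 - 7)(1 + 7)) = 336/(-48) = -7
Hence T_7(x) = 64 x^7 - 112 x^5 + 56 x^3 - 7 x.

T_7(x); series = 64 x^7 - 112 x^5 + 56 x^3 - 7 x


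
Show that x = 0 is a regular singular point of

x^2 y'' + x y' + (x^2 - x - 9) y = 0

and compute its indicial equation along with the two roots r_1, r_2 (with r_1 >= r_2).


Divide by x^2 to reach normal form y'' + P_1(x) y' + P_2(x) y = 0 with P_1(x) = 1/x and P_2(x) = 1 - 1/x - 9/x^2.
x = 0 is a singular point because the y'-coefficient 1/x has a pole at x = 0 and the y-coefficient 1 - 1/x - 9/x^2 has a pole at x = 0.
It is a regular singular point because x P_1(x) = p(x) = 1 and x^2 P_2(x) = q(x) = x^2 - x - 9 are polynomials, hence analytic at x = 0.
p(0) = 1,  q(0) = -9.
Indicial equation: r(r-1) + p(0) r + q(0) = 0, i.e. r^2 + (p(0) - 1) r + q(0) = 0, i.e. r^2 - 9 = 0.
Discriminant: (0)^2 - 4(-9) = 36, so r = (0 ± 6)/2.
Solving: r_1 = 3, r_2 = -3.

indicial: r^2 - 9 = 0; roots r_1 = 3, r_2 = -3


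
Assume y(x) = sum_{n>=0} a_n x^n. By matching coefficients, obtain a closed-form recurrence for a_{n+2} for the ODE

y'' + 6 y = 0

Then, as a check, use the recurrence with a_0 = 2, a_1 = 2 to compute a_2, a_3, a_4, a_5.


Substitute y = sum_n a_n x^n into y'' + (const) y = 0.
y''(x) = sum_{n>=0} (n+2)(n+1) a_{n+2} x^n.
The ODE becomes sum_n [(n+2)(n+1) a_{n+2} + 6 a_n] x^n = 0.
Setting each coefficient to zero gives the recurrence:
  (n+2)(n+1) a_{n+2} + 6 a_n = 0,
  a_{n+2} = -6 / ((n+1)(n+2)) a_n.

Check with a_0 = 2, a_1 = 2 (apply the recurrence for n = 0, 1, 2, 3): a_0 = 2, a_1 = 2, a_2 = -6, a_3 = -2, a_4 = 3, a_5 = 3/5.

a_{n+2} = -6/((n+1)(n+2)) * a_n; check: a_0 = 2, a_1 = 2, a_2 = -6, a_3 = -2, a_4 = 3, a_5 = 3/5


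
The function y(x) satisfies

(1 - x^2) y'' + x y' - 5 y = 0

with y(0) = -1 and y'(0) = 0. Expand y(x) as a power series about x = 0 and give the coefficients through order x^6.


Ansatz: y(x) = sum_{n>=0} a_n x^n, so y'(x) = sum_{n>=1} n a_n x^(n-1) and y''(x) = sum_{n>=2} n(n-1) a_n x^(n-2).
Substitute into P(x) y'' + Q(x) y' + R(x) y = 0 with P(x) = 1 - x^2, Q(x) = x, R(x) = -5, and match powers of x.
Initial conditions: a_0 = -1, a_1 = 0.
Setting the coefficient of each power of x to zero and solving order by order (substituting the coefficients already found):
  x^0: 2 a_2 - 5 a_0 = 0  ->  2 a_2 = 5 a_0 = -5  ->  a_2 = -5/2
  x^1: 6 a_3 - 4 a_1 = 0  ->  6 a_3 = 4 a_1 = 0  ->  a_3 = 0
  x^2: 12 a_4 - 5 a_2 = 0  ->  12 a_4 = 5 a_2 = -25/2  ->  a_4 = -25/24
  x^3: 20 a_5 - 8 a_3 = 0  ->  20 a_5 = 8 a_3 = 0  ->  a_5 = 0
  x^4: 30 a_6 - 13 a_4 = 0  ->  30 a_6 = 13 a_4 = -325/24  ->  a_6 = -65/144
Truncated series: y(x) = -1 - (5/2) x^2 - (25/24) x^4 - (65/144) x^6 + O(x^7).

a_0 = -1; a_1 = 0; a_2 = -5/2; a_3 = 0; a_4 = -25/24; a_5 = 0; a_6 = -65/144


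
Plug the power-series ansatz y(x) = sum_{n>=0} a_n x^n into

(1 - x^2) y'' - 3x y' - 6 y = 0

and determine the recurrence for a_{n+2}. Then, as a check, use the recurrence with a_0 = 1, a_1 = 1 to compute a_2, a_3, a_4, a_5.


Substitute y = sum_n a_n x^n.
(1 - 1 x^2) y'' contributes (n+2)(n+1) a_{n+2} - n(n-1) a_n at x^n.
-3 x y'(x) contributes -3 n a_n at x^n.
-6 y(x) contributes -6 a_n at x^n.
Matching x^n: (n+2)(n+1) a_{n+2} + (-n(n-1) - 3 n - 6) a_n = 0.
Thus a_{n+2} = (n(n-1) + 3 n + 6) / ((n+1)(n+2)) * a_n.

Check with a_0 = 1, a_1 = 1 (apply the recurrence for n = 0, 1, 2, 3): a_0 = 1, a_1 = 1, a_2 = 3, a_3 = 3/2, a_4 = 7/2, a_5 = 63/40.

a_(n+2) = (n(n-1) + 3 n + 6) / ((n+1)(n+2)) * a_n; check: a_0 = 1, a_1 = 1, a_2 = 3, a_3 = 3/2, a_4 = 7/2, a_5 = 63/40


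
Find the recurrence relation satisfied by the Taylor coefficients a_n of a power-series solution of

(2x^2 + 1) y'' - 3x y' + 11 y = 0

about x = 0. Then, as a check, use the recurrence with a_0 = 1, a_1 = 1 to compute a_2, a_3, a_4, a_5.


Substitute y = sum_n a_n x^n.
(1 + 2 x^2) y'' contributes (n+2)(n+1) a_{n+2} + 2 n(n-1) a_n at x^n.
-3 x y'(x) contributes -3 n a_n at x^n.
11 y(x) contributes 11 a_n at x^n.
Matching x^n: (n+2)(n+1) a_{n+2} + (2 n(n-1) - 3 n + 11) a_n = 0.
Thus a_{n+2} = (-2 n(n-1) + 3 n - 11) / ((n+1)(n+2)) * a_n.

Check with a_0 = 1, a_1 = 1 (apply the recurrence for n = 0, 1, 2, 3): a_0 = 1, a_1 = 1, a_2 = -11/2, a_3 = -4/3, a_4 = 33/8, a_5 = 14/15.

a_(n+2) = (-2 n(n-1) + 3 n - 11) / ((n+1)(n+2)) * a_n; check: a_0 = 1, a_1 = 1, a_2 = -11/2, a_3 = -4/3, a_4 = 33/8, a_5 = 14/15


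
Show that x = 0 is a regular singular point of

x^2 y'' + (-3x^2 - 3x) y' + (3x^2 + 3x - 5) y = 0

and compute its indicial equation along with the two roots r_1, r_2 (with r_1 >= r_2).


Divide by x^2 to reach normal form y'' + P_1(x) y' + P_2(x) y = 0 with P_1(x) = -3 - 3/x and P_2(x) = 3 + 3/x - 5/x^2.
x = 0 is a singular point because the y'-coefficient -3 - 3/x has a pole at x = 0 and the y-coefficient 3 + 3/x - 5/x^2 has a pole at x = 0.
It is a regular singular point because x P_1(x) = p(x) = -3x - 3 and x^2 P_2(x) = q(x) = 3x^2 + 3x - 5 are polynomials, hence analytic at x = 0.
p(0) = -3,  q(0) = -5.
Indicial equation: r(r-1) + p(0) r + q(0) = 0, i.e. r^2 + (p(0) - 1) r + q(0) = 0, i.e. r^2 - 4 r - 5 = 0.
Discriminant: (-4)^2 - 4(-5) = 36, so r = (4 ± 6)/2.
Solving: r_1 = 5, r_2 = -1.

indicial: r^2 - 4 r - 5 = 0; roots r_1 = 5, r_2 = -1


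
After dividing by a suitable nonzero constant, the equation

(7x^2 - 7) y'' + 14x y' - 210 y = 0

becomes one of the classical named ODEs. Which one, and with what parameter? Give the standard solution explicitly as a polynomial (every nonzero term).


All three coefficients share the factor -7; dividing through by -7 gives  (1 - x^2) y'' - 2x y' + 30 y = 0.
This matches the Legendre equation (1 - x^2) y'' - 2x y' + n(n+1) y = 0 (note the -2x y' term) with n(n+1) = 30, so n = 5; the polynomial solution is P_5(x).
With y = sum_k a_k x^k, matching x^k gives (k+2)(k+1) a_{k+2} = [k(k+1) - n(n+1)] a_k = (k - 5)(k + 6) a_k. The right side vanishes at k = 5, so the series with the parity of 5 terminates at degree 5.
Standard normalization (P_n(1) = 1): leading coefficient (2n)!/(2^n (n!)^2) = 3628800/(32*14400) = 63/8, so a_5 = 63/8. Work downward with a_k = (k+1)(k+2) a_{k+2} / ((k - 5)(k + 6)):
  a_3 = (4)(5)(63/8) / ((3 - 5)(3 + 6)) = (315/2)/(-18) = -35/4
  a_1 = (2)(3)(-35/4) / ((1 - 5)(1 + 6)) = (-105/2)/(-28) = 15/8
Hence P_5(x) = 63 x^5/8 - 35 x^3/4 + 15 x/8.

P_5(x); series = 63 x^5/8 - 35 x^3/4 + 15 x/8


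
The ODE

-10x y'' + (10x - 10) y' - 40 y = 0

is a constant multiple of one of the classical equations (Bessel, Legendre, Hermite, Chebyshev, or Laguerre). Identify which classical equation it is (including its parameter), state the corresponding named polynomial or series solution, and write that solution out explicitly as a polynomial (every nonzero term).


All three coefficients share the factor -10; dividing through by -10 gives  x y'' + (1 - x) y' + 4 y = 0.
This matches the Laguerre equation x y'' + (1 - x) y' + n y = 0 with n = 4; the polynomial solution is L_4(x).
With y = sum_k a_k x^k, matching x^k gives (k+1)k a_{k+1} + (k+1) a_{k+1} - k a_k + n a_k = 0, i.e. (k+1)^2 a_{k+1} = (k - n) a_k = (k - 4) a_k. The right side vanishes at k = 4, so the series terminates at degree 4.
Standard normalization L_n(0) = 1 gives a_0 = 1. Work upward with a_{k+1} = (k - 4) a_k / (k+1)^2:
  a_1 = (0 - 4)(1) / 1^2 = -4/1 = -4
  a_2 = (1 - 4)(-4) / 2^2 = 12/4 = 3
  a_3 = (2 - 4)(3) / 3^2 = -6/9 = -2/3
  a_4 = (3 - 4)(-2/3) / 4^2 = (2/3)/16 = 1/24
Hence L_4(x) = x^4/24 - 2 x^3/3 + 3 x^2 - 4 x + 1.

L_4(x); series = x^4/24 - 2 x^3/3 + 3 x^2 - 4 x + 1


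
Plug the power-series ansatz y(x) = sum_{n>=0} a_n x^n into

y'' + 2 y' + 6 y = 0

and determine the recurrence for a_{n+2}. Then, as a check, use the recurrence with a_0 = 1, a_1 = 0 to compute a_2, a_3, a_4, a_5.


Substitute y = sum_n a_n x^n.
y''(x) has coefficient (n+2)(n+1) a_{n+2} at x^n;
2 y'(x) has coefficient 2 (n+1) a_{n+1} at x^n;
6 y(x) has coefficient 6 a_n at x^n.
Matching x^n: (n+2)(n+1) a_{n+2} + 2 (n+1) a_{n+1} + 6 a_n = 0.
Thus a_{n+2} = [-2 (n+1) a_{n+1} - 6 a_n] / ((n+1)(n+2)).

Check with a_0 = 1, a_1 = 0 (apply the recurrence for n = 0, 1, 2, 3): a_0 = 1, a_1 = 0, a_2 = -3, a_3 = 2, a_4 = 1/2, a_5 = -4/5.

a_(n+2) = [-2 (n+1) a_(n+1) - 6 a_n] / ((n+1)(n+2)); check: a_0 = 1, a_1 = 0, a_2 = -3, a_3 = 2, a_4 = 1/2, a_5 = -4/5


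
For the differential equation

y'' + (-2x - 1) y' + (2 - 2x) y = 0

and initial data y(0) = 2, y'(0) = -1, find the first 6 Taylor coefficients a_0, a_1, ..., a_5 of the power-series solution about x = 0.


Ansatz: y(x) = sum_{n>=0} a_n x^n, so y'(x) = sum_{n>=1} n a_n x^(n-1) and y''(x) = sum_{n>=2} n(n-1) a_n x^(n-2).
Substitute into P(x) y'' + Q(x) y' + R(x) y = 0 with P(x) = 1, Q(x) = -2x - 1, R(x) = 2 - 2x, and match powers of x.
Initial conditions: a_0 = 2, a_1 = -1.
Setting the coefficient of each power of x to zero and solving order by order (substituting the coefficients already found):
  x^0: 2 a_2 - a_1 + 2 a_0 = 0  ->  2 a_2 = a_1 - 2 a_0 = -5  ->  a_2 = -5/2
  x^1: 6 a_3 - 2 a_2 - 2 a_0 = 0  ->  6 a_3 = 2 a_2 + 2 a_0 = -1  ->  a_3 = -1/6
  x^2: 12 a_4 - 3 a_3 - 2 a_2 - 2 a_1 = 0  ->  12 a_4 = 3 a_3 + 2 a_2 + 2 a_1 = -15/2  ->  a_4 = -5/8
  x^3: 20 a_5 - 4 a_4 - 4 a_3 - 2 a_2 = 0  ->  20 a_5 = 4 a_4 + 4 a_3 + 2 a_2 = -49/6  ->  a_5 = -49/120
Truncated series: y(x) = 2 - x - (5/2) x^2 - (1/6) x^3 - (5/8) x^4 - (49/120) x^5 + O(x^6).

a_0 = 2; a_1 = -1; a_2 = -5/2; a_3 = -1/6; a_4 = -5/8; a_5 = -49/120


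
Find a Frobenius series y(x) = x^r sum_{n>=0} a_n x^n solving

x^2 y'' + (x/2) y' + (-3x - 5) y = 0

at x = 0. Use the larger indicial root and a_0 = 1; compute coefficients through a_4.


Write in Frobenius form y'' + (p(x)/x) y' + (q(x)/x^2) y = 0:
  p(x) = 1/2,  q(x) = -3x - 5.
Indicial equation: r(r-1) + (1/2) r + (-5) = 0 -> roots r_1 = 5/2, r_2 = -2.
Take r = r_1 = 5/2. Let y(x) = x^r sum_{n>=0} a_n x^n with a_0 = 1.
Substitute y = x^r sum a_n x^n and match x^{r+n}. The recurrence is
  D(n) a_n - 3 a_{n-1} = 0,  where D(n) = (r+n)(r+n-1) + (1/2)(r+n) + (-5).
  a_n = 3 / D(n) * a_{n-1}.
Since the indicial polynomial factors as (r - r_1)(r - r_2), D(n) = (r_1 + n - r_1)(r_1 + n - r_2) = n(n + 9/2).
Evaluating step by step (a_0 = 1):
  n = 1: D(1) = 1(1 + 9/2) = 11/2; numerator = 3(1) = 3; a_1 = (3)/(11/2) = 6/11
  n = 2: D(2) = 2(2 + 9/2) = 13; numerator = 3(6/11) = 18/11; a_2 = (18/11)/(13) = 18/143
  n = 3: D(3) = 3(3 + 9/2) = 45/2; numerator = 3(18/143) = 54/143; a_3 = (54/143)/(45/2) = 12/715
  n = 4: D(4) = 4(4 + 9/2) = 34; numerator = 3(12/715) = 36/715; a_4 = (36/715)/(34) = 18/12155

r = 5/2; a_0 = 1; a_1 = 6/11; a_2 = 18/143; a_3 = 12/715; a_4 = 18/12155


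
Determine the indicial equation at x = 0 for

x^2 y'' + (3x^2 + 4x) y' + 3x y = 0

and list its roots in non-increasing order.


Divide by x^2 to reach normal form y'' + P_1(x) y' + P_2(x) y = 0 with P_1(x) = 3 + 4/x and P_2(x) = 3/x.
x = 0 is a singular point because the y'-coefficient 3 + 4/x has a pole at x = 0 and the y-coefficient 3/x has a pole at x = 0.
It is a regular singular point because x P_1(x) = p(x) = 3x + 4 and x^2 P_2(x) = q(x) = 3x are polynomials, hence analytic at x = 0.
p(0) = 4,  q(0) = 0.
Indicial equation: r(r-1) + p(0) r + q(0) = 0, i.e. r^2 + (p(0) - 1) r + q(0) = 0, i.e. r^2 + 3 r = 0.
Discriminant: (3)^2 - 4(0) = 9, so r = (-3 ± 3)/2.
Solving: r_1 = 0, r_2 = -3.

indicial: r^2 + 3 r = 0; roots r_1 = 0, r_2 = -3


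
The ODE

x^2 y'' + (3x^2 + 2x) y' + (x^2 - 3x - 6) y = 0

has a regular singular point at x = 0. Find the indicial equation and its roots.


Divide by x^2 to reach normal form y'' + P_1(x) y' + P_2(x) y = 0 with P_1(x) = 3 + 2/x and P_2(x) = 1 - 3/x - 6/x^2.
x = 0 is a singular point because the y'-coefficient 3 + 2/x has a pole at x = 0 and the y-coefficient 1 - 3/x - 6/x^2 has a pole at x = 0.
It is a regular singular point because x P_1(x) = p(x) = 3x + 2 and x^2 P_2(x) = q(x) = x^2 - 3x - 6 are polynomials, hence analytic at x = 0.
p(0) = 2,  q(0) = -6.
Indicial equation: r(r-1) + p(0) r + q(0) = 0, i.e. r^2 + (p(0) - 1) r + q(0) = 0, i.e. r^2 + 1 r - 6 = 0.
Discriminant: (1)^2 - 4(-6) = 25, so r = (-1 ± 5)/2.
Solving: r_1 = 2, r_2 = -3.

indicial: r^2 + 1 r - 6 = 0; roots r_1 = 2, r_2 = -3


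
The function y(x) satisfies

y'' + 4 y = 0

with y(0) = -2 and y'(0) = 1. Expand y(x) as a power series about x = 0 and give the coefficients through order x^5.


Ansatz: y(x) = sum_{n>=0} a_n x^n, so y'(x) = sum_{n>=1} n a_n x^(n-1) and y''(x) = sum_{n>=2} n(n-1) a_n x^(n-2).
Substitute into P(x) y'' + Q(x) y' + R(x) y = 0 with P(x) = 1, Q(x) = 0, R(x) = 4, and match powers of x.
Initial conditions: a_0 = -2, a_1 = 1.
Setting the coefficient of each power of x to zero and solving order by order (substituting the coefficients already found):
  x^0: 2 a_2 + 4 a_0 = 0  ->  2 a_2 = -4 a_0 = 8  ->  a_2 = 4
  x^1: 6 a_3 + 4 a_1 = 0  ->  6 a_3 = -4 a_1 = -4  ->  a_3 = -2/3
  x^2: 12 a_4 + 4 a_2 = 0  ->  12 a_4 = -4 a_2 = -16  ->  a_4 = -4/3
  x^3: 20 a_5 + 4 a_3 = 0  ->  20 a_5 = -4 a_3 = 8/3  ->  a_5 = 2/15
Truncated series: y(x) = -2 + x + 4 x^2 - (2/3) x^3 - (4/3) x^4 + (2/15) x^5 + O(x^6).

a_0 = -2; a_1 = 1; a_2 = 4; a_3 = -2/3; a_4 = -4/3; a_5 = 2/15


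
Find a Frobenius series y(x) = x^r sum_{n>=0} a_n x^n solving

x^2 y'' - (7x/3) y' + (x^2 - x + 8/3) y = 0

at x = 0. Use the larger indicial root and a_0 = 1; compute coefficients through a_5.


Write in Frobenius form y'' + (p(x)/x) y' + (q(x)/x^2) y = 0:
  p(x) = -7/3,  q(x) = x^2 - x + 8/3.
Indicial equation: r(r-1) + (-7/3) r + (8/3) = 0 -> roots r_1 = 2, r_2 = 4/3.
Take r = r_1 = 2. Let y(x) = x^r sum_{n>=0} a_n x^n with a_0 = 1.
Substitute y = x^r sum a_n x^n and match x^{r+n}. The recurrence is
  D(n) a_n - 1 a_{n-1} + 1 a_{n-2} = 0,  where D(n) = (r+n)(r+n-1) + (-7/3)(r+n) + (8/3).
  a_n = [1 a_{n-1} - 1 a_{n-2}] / D(n).
Since the indicial polynomial factors as (r - r_1)(r - r_2), D(n) = (r_1 + n - r_1)(r_1 + n - r_2) = n(n + 2/3).
Evaluating step by step (a_0 = 1):
  n = 1: D(1) = 1(1 + 2/3) = 5/3; numerator = 1(1) = 1; a_1 = (1)/(5/3) = 3/5
  n = 2: D(2) = 2(2 + 2/3) = 16/3; numerator = 1(3/5) - 1(1) = -2/5; a_2 = (-2/5)/(16/3) = -3/40
  n = 3: D(3) = 3(3 + 2/3) = 11; numerator = 1(-3/40) - 1(3/5) = -27/40; a_3 = (-27/40)/(11) = -27/440
  n = 4: D(4) = 4(4 + 2/3) = 56/3; numerator = 1(-27/440) - 1(-3/40) = 3/220; a_4 = (3/220)/(56/3) = 9/12320
  n = 5: D(5) = 5(5 + 2/3) = 85/3; numerator = 1(9/12320) - 1(-27/440) = 153/2464; a_5 = (153/2464)/(85/3) = 27/12320

r = 2; a_0 = 1; a_1 = 3/5; a_2 = -3/40; a_3 = -27/440; a_4 = 9/12320; a_5 = 27/12320


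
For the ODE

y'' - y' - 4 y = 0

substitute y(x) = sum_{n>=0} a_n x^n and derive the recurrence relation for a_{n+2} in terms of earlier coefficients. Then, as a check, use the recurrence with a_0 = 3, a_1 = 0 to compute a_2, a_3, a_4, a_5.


Substitute y = sum_n a_n x^n.
y''(x) has coefficient (n+2)(n+1) a_{n+2} at x^n;
-y'(x) has coefficient -(n+1) a_{n+1} at x^n;
-4 y(x) has coefficient -4 a_n at x^n.
Matching x^n: (n+2)(n+1) a_{n+2} - (n+1) a_{n+1} - 4 a_n = 0.
Thus a_{n+2} = [(n+1) a_{n+1} + 4 a_n] / ((n+1)(n+2)).

Check with a_0 = 3, a_1 = 0 (apply the recurrence for n = 0, 1, 2, 3): a_0 = 3, a_1 = 0, a_2 = 6, a_3 = 2, a_4 = 5/2, a_5 = 9/10.

a_(n+2) = [(n+1) a_(n+1) + 4 a_n] / ((n+1)(n+2)); check: a_0 = 3, a_1 = 0, a_2 = 6, a_3 = 2, a_4 = 5/2, a_5 = 9/10


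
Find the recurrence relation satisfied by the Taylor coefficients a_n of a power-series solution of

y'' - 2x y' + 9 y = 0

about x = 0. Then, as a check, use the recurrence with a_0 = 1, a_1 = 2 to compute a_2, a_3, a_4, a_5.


Substitute y = sum_n a_n x^n.
y''(x) has coefficient (n+2)(n+1) a_{n+2} at x^n;
-2 x y'(x) has coefficient -2 n a_n at x^n (shift);
9 y(x) has coefficient 9 a_n at x^n.
Matching x^n: (n+2)(n+1) a_{n+2} + (-2n + 9) a_n = 0.
Thus a_{n+2} = (2n - 9) / ((n+1)(n+2)) * a_n.

Check with a_0 = 1, a_1 = 2 (apply the recurrence for n = 0, 1, 2, 3): a_0 = 1, a_1 = 2, a_2 = -9/2, a_3 = -7/3, a_4 = 15/8, a_5 = 7/20.

a_(n+2) = (2n - 9) / ((n+1)(n+2)) * a_n; check: a_0 = 1, a_1 = 2, a_2 = -9/2, a_3 = -7/3, a_4 = 15/8, a_5 = 7/20


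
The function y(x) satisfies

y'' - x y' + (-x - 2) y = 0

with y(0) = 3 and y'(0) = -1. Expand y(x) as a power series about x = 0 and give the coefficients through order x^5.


Ansatz: y(x) = sum_{n>=0} a_n x^n, so y'(x) = sum_{n>=1} n a_n x^(n-1) and y''(x) = sum_{n>=2} n(n-1) a_n x^(n-2).
Substitute into P(x) y'' + Q(x) y' + R(x) y = 0 with P(x) = 1, Q(x) = -x, R(x) = -x - 2, and match powers of x.
Initial conditions: a_0 = 3, a_1 = -1.
Setting the coefficient of each power of x to zero and solving order by order (substituting the coefficients already found):
  x^0: 2 a_2 - 2 a_0 = 0  ->  2 a_2 = 2 a_0 = 6  ->  a_2 = 3
  x^1: 6 a_3 - 3 a_1 - a_0 = 0  ->  6 a_3 = 3 a_1 + a_0 = 0  ->  a_3 = 0
  x^2: 12 a_4 - 4 a_2 - a_1 = 0  ->  12 a_4 = 4 a_2 + a_1 = 11  ->  a_4 = 11/12
  x^3: 20 a_5 - 5 a_3 - a_2 = 0  ->  20 a_5 = 5 a_3 + a_2 = 3  ->  a_5 = 3/20
Truncated series: y(x) = 3 - x + 3 x^2 + (11/12) x^4 + (3/20) x^5 + O(x^6).

a_0 = 3; a_1 = -1; a_2 = 3; a_3 = 0; a_4 = 11/12; a_5 = 3/20


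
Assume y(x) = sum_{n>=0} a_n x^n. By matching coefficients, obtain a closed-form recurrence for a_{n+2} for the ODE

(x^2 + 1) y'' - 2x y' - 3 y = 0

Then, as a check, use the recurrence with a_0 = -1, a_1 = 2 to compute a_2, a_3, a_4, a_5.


Substitute y = sum_n a_n x^n.
(1 + 1 x^2) y'' contributes (n+2)(n+1) a_{n+2} + n(n-1) a_n at x^n.
-2 x y'(x) contributes -2 n a_n at x^n.
-3 y(x) contributes -3 a_n at x^n.
Matching x^n: (n+2)(n+1) a_{n+2} + (n(n-1) - 2 n - 3) a_n = 0.
Thus a_{n+2} = (-n(n-1) + 2 n + 3) / ((n+1)(n+2)) * a_n.

Check with a_0 = -1, a_1 = 2 (apply the recurrence for n = 0, 1, 2, 3): a_0 = -1, a_1 = 2, a_2 = -3/2, a_3 = 5/3, a_4 = -5/8, a_5 = 1/4.

a_(n+2) = (-n(n-1) + 2 n + 3) / ((n+1)(n+2)) * a_n; check: a_0 = -1, a_1 = 2, a_2 = -3/2, a_3 = 5/3, a_4 = -5/8, a_5 = 1/4


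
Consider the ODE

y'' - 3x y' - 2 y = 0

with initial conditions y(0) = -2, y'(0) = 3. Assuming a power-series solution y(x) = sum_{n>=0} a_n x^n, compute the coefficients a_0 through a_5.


Ansatz: y(x) = sum_{n>=0} a_n x^n, so y'(x) = sum_{n>=1} n a_n x^(n-1) and y''(x) = sum_{n>=2} n(n-1) a_n x^(n-2).
Substitute into P(x) y'' + Q(x) y' + R(x) y = 0 with P(x) = 1, Q(x) = -3x, R(x) = -2, and match powers of x.
Initial conditions: a_0 = -2, a_1 = 3.
Setting the coefficient of each power of x to zero and solving order by order (substituting the coefficients already found):
  x^0: 2 a_2 - 2 a_0 = 0  ->  2 a_2 = 2 a_0 = -4  ->  a_2 = -2
  x^1: 6 a_3 - 5 a_1 = 0  ->  6 a_3 = 5 a_1 = 15  ->  a_3 = 5/2
  x^2: 12 a_4 - 8 a_2 = 0  ->  12 a_4 = 8 a_2 = -16  ->  a_4 = -4/3
  x^3: 20 a_5 - 11 a_3 = 0  ->  20 a_5 = 11 a_3 = 55/2  ->  a_5 = 11/8
Truncated series: y(x) = -2 + 3 x - 2 x^2 + (5/2) x^3 - (4/3) x^4 + (11/8) x^5 + O(x^6).

a_0 = -2; a_1 = 3; a_2 = -2; a_3 = 5/2; a_4 = -4/3; a_5 = 11/8


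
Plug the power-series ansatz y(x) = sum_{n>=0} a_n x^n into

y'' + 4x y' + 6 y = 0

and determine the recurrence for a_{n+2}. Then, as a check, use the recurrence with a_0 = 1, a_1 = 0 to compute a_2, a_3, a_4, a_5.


Substitute y = sum_n a_n x^n.
y''(x) has coefficient (n+2)(n+1) a_{n+2} at x^n;
4 x y'(x) has coefficient 4 n a_n at x^n (shift);
6 y(x) has coefficient 6 a_n at x^n.
Matching x^n: (n+2)(n+1) a_{n+2} + (4n + 6) a_n = 0.
Thus a_{n+2} = (-4n - 6) / ((n+1)(n+2)) * a_n.

Check with a_0 = 1, a_1 = 0 (apply the recurrence for n = 0, 1, 2, 3): a_0 = 1, a_1 = 0, a_2 = -3, a_3 = 0, a_4 = 7/2, a_5 = 0.

a_(n+2) = (-4n - 6) / ((n+1)(n+2)) * a_n; check: a_0 = 1, a_1 = 0, a_2 = -3, a_3 = 0, a_4 = 7/2, a_5 = 0


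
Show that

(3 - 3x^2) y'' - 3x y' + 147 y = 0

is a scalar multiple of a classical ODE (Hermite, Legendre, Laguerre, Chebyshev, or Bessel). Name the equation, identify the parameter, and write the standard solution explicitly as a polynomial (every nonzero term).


All three coefficients share the factor 3; dividing through by 3 gives  (1 - x^2) y'' - x y' + 49 y = 0.
This matches the Chebyshev equation (1 - x^2) y'' - x y' + n^2 y = 0 (note the -x y' term, not -2x y') with n^2 = 49, so n = 7; the polynomial solution is T_7(x).
With y = sum_k a_k x^k, matching x^k gives (k+2)(k+1) a_{k+2} = (k^2 - n^2) a_k = (k - 7)(k + 7) a_k. The right side vanishes at k = 7, so the series with the parity of 7 terminates at degree 7.
Standard normalization: leading coefficient of T_n is 2^(n-1), so a_7 = 2^6 = 64. Work downward with a_k = (k+1)(k+2) a_{k+2} / ((k - 7)(k + 7)):
  a_5 = (6)(7)(64) / ((5 - 7)(5 + 7)) = 2688/(-24) = -112
  a_3 = (4)(5)(-112) / ((3 - 7)(3 + 7)) = -2240/(-40) = 56
  a_1 = (2)(3)(56) / ((1 - 7)(1 + 7)) = 336/(-48) = -7
Hence T_7(x) = 64 x^7 - 112 x^5 + 56 x^3 - 7 x.

T_7(x); series = 64 x^7 - 112 x^5 + 56 x^3 - 7 x


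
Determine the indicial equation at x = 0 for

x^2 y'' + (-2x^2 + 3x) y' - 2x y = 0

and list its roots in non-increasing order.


Divide by x^2 to reach normal form y'' + P_1(x) y' + P_2(x) y = 0 with P_1(x) = -2 + 3/x and P_2(x) = -2/x.
x = 0 is a singular point because the y'-coefficient -2 + 3/x has a pole at x = 0 and the y-coefficient -2/x has a pole at x = 0.
It is a regular singular point because x P_1(x) = p(x) = 3 - 2x and x^2 P_2(x) = q(x) = -2x are polynomials, hence analytic at x = 0.
p(0) = 3,  q(0) = 0.
Indicial equation: r(r-1) + p(0) r + q(0) = 0, i.e. r^2 + (p(0) - 1) r + q(0) = 0, i.e. r^2 + 2 r = 0.
Discriminant: (2)^2 - 4(0) = 4, so r = (-2 ± 2)/2.
Solving: r_1 = 0, r_2 = -2.

indicial: r^2 + 2 r = 0; roots r_1 = 0, r_2 = -2


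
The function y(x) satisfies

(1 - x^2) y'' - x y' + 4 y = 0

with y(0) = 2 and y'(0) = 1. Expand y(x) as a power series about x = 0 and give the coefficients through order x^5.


Ansatz: y(x) = sum_{n>=0} a_n x^n, so y'(x) = sum_{n>=1} n a_n x^(n-1) and y''(x) = sum_{n>=2} n(n-1) a_n x^(n-2).
Substitute into P(x) y'' + Q(x) y' + R(x) y = 0 with P(x) = 1 - x^2, Q(x) = -x, R(x) = 4, and match powers of x.
Initial conditions: a_0 = 2, a_1 = 1.
Setting the coefficient of each power of x to zero and solving order by order (substituting the coefficients already found):
  x^0: 2 a_2 + 4 a_0 = 0  ->  2 a_2 = -4 a_0 = -8  ->  a_2 = -4
  x^1: 6 a_3 + 3 a_1 = 0  ->  6 a_3 = -3 a_1 = -3  ->  a_3 = -1/2
  x^2: 12 a_4 = 0  ->  a_4 = 0
  x^3: 20 a_5 - 5 a_3 = 0  ->  20 a_5 = 5 a_3 = -5/2  ->  a_5 = -1/8
Truncated series: y(x) = 2 + x - 4 x^2 - (1/2) x^3 - (1/8) x^5 + O(x^6).

a_0 = 2; a_1 = 1; a_2 = -4; a_3 = -1/2; a_4 = 0; a_5 = -1/8


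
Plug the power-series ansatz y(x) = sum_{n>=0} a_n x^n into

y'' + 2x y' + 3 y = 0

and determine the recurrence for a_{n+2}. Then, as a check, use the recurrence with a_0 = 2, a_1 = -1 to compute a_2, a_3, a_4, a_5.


Substitute y = sum_n a_n x^n.
y''(x) has coefficient (n+2)(n+1) a_{n+2} at x^n;
2 x y'(x) has coefficient 2 n a_n at x^n (shift);
3 y(x) has coefficient 3 a_n at x^n.
Matching x^n: (n+2)(n+1) a_{n+2} + (2n + 3) a_n = 0.
Thus a_{n+2} = (-2n - 3) / ((n+1)(n+2)) * a_n.

Check with a_0 = 2, a_1 = -1 (apply the recurrence for n = 0, 1, 2, 3): a_0 = 2, a_1 = -1, a_2 = -3, a_3 = 5/6, a_4 = 7/4, a_5 = -3/8.

a_(n+2) = (-2n - 3) / ((n+1)(n+2)) * a_n; check: a_0 = 2, a_1 = -1, a_2 = -3, a_3 = 5/6, a_4 = 7/4, a_5 = -3/8


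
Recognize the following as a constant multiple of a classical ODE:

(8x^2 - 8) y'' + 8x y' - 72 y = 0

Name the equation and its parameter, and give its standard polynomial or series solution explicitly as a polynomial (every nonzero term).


All three coefficients share the factor -8; dividing through by -8 gives  (1 - x^2) y'' - x y' + 9 y = 0.
This matches the Chebyshev equation (1 - x^2) y'' - x y' + n^2 y = 0 (note the -x y' term, not -2x y') with n^2 = 9, so n = 3; the polynomial solution is T_3(x).
With y = sum_k a_k x^k, matching x^k gives (k+2)(k+1) a_{k+2} = (k^2 - n^2) a_k = (k - 3)(k + 3) a_k. The right side vanishes at k = 3, so the series with the parity of 3 terminates at degree 3.
Standard normalization: leading coefficient of T_n is 2^(n-1), so a_3 = 2^2 = 4. Work downward with a_k = (k+1)(k+2) a_{k+2} / ((k - 3)(k + 3)):
  a_1 = (2)(3)(4) / ((1 - 3)(1 + 3)) = 24/(-8) = -3
Hence T_3(x) = 4 x^3 - 3 x.

T_3(x); series = 4 x^3 - 3 x


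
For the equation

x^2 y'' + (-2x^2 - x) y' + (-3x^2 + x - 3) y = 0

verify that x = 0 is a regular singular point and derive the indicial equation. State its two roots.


Divide by x^2 to reach normal form y'' + P_1(x) y' + P_2(x) y = 0 with P_1(x) = -2 - 1/x and P_2(x) = -3 + 1/x - 3/x^2.
x = 0 is a singular point because the y'-coefficient -2 - 1/x has a pole at x = 0 and the y-coefficient -3 + 1/x - 3/x^2 has a pole at x = 0.
It is a regular singular point because x P_1(x) = p(x) = -2x - 1 and x^2 P_2(x) = q(x) = -3x^2 + x - 3 are polynomials, hence analytic at x = 0.
p(0) = -1,  q(0) = -3.
Indicial equation: r(r-1) + p(0) r + q(0) = 0, i.e. r^2 + (p(0) - 1) r + q(0) = 0, i.e. r^2 - 2 r - 3 = 0.
Discriminant: (-2)^2 - 4(-3) = 16, so r = (2 ± 4)/2.
Solving: r_1 = 3, r_2 = -1.

indicial: r^2 - 2 r - 3 = 0; roots r_1 = 3, r_2 = -1


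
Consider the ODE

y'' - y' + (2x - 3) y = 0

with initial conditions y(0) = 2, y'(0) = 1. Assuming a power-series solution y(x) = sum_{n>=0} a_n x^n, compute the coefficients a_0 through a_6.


Ansatz: y(x) = sum_{n>=0} a_n x^n, so y'(x) = sum_{n>=1} n a_n x^(n-1) and y''(x) = sum_{n>=2} n(n-1) a_n x^(n-2).
Substitute into P(x) y'' + Q(x) y' + R(x) y = 0 with P(x) = 1, Q(x) = -1, R(x) = 2x - 3, and match powers of x.
Initial conditions: a_0 = 2, a_1 = 1.
Setting the coefficient of each power of x to zero and solving order by order (substituting the coefficients already found):
  x^0: 2 a_2 - a_1 - 3 a_0 = 0  ->  2 a_2 = a_1 + 3 a_0 = 7  ->  a_2 = 7/2
  x^1: 6 a_3 - 2 a_2 - 3 a_1 + 2 a_0 = 0  ->  6 a_3 = 2 a_2 + 3 a_1 - 2 a_0 = 6  ->  a_3 = 1
  x^2: 12 a_4 - 3 a_3 - 3 a_2 + 2 a_1 = 0  ->  12 a_4 = 3 a_3 + 3 a_2 - 2 a_1 = 23/2  ->  a_4 = 23/24
  x^3: 20 a_5 - 4 a_4 - 3 a_3 + 2 a_2 = 0  ->  20 a_5 = 4 a_4 + 3 a_3 - 2 a_2 = -1/6  ->  a_5 = -1/120
  x^4: 30 a_6 - 5 a_5 - 3 a_4 + 2 a_3 = 0  ->  30 a_6 = 5 a_5 + 3 a_4 - 2 a_3 = 5/6  ->  a_6 = 1/36
Truncated series: y(x) = 2 + x + (7/2) x^2 + x^3 + (23/24) x^4 - (1/120) x^5 + (1/36) x^6 + O(x^7).

a_0 = 2; a_1 = 1; a_2 = 7/2; a_3 = 1; a_4 = 23/24; a_5 = -1/120; a_6 = 1/36


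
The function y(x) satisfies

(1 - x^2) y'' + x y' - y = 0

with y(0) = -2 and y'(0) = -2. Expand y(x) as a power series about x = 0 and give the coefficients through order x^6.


Ansatz: y(x) = sum_{n>=0} a_n x^n, so y'(x) = sum_{n>=1} n a_n x^(n-1) and y''(x) = sum_{n>=2} n(n-1) a_n x^(n-2).
Substitute into P(x) y'' + Q(x) y' + R(x) y = 0 with P(x) = 1 - x^2, Q(x) = x, R(x) = -1, and match powers of x.
Initial conditions: a_0 = -2, a_1 = -2.
Setting the coefficient of each power of x to zero and solving order by order (substituting the coefficients already found):
  x^0: 2 a_2 - a_0 = 0  ->  2 a_2 = a_0 = -2  ->  a_2 = -1
  x^1: 6 a_3 = 0  ->  a_3 = 0
  x^2: 12 a_4 - a_2 = 0  ->  12 a_4 = a_2 = -1  ->  a_4 = -1/12
  x^3: 20 a_5 - 4 a_3 = 0  ->  20 a_5 = 4 a_3 = 0  ->  a_5 = 0
  x^4: 30 a_6 - 9 a_4 = 0  ->  30 a_6 = 9 a_4 = -3/4  ->  a_6 = -1/40
Truncated series: y(x) = -2 - 2 x - x^2 - (1/12) x^4 - (1/40) x^6 + O(x^7).

a_0 = -2; a_1 = -2; a_2 = -1; a_3 = 0; a_4 = -1/12; a_5 = 0; a_6 = -1/40


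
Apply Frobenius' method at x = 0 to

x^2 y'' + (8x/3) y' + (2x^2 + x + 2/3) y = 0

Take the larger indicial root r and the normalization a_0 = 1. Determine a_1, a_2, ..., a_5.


Write in Frobenius form y'' + (p(x)/x) y' + (q(x)/x^2) y = 0:
  p(x) = 8/3,  q(x) = 2x^2 + x + 2/3.
Indicial equation: r(r-1) + (8/3) r + (2/3) = 0 -> roots r_1 = -2/3, r_2 = -1.
Take r = r_1 = -2/3. Let y(x) = x^r sum_{n>=0} a_n x^n with a_0 = 1.
Substitute y = x^r sum a_n x^n and match x^{r+n}. The recurrence is
  D(n) a_n + 1 a_{n-1} + 2 a_{n-2} = 0,  where D(n) = (r+n)(r+n-1) + (8/3)(r+n) + (2/3).
  a_n = [-1 a_{n-1} - 2 a_{n-2}] / D(n).
Since the indicial polynomial factors as (r - r_1)(r - r_2), D(n) = (r_1 + n - r_1)(r_1 + n - r_2) = n(n + 1/3).
Evaluating step by step (a_0 = 1):
  n = 1: D(1) = 1(1 + 1/3) = 4/3; numerator = -1(1) = -1; a_1 = (-1)/(4/3) = -3/4
  n = 2: D(2) = 2(2 + 1/3) = 14/3; numerator = -1(-3/4) - 2(1) = -5/4; a_2 = (-5/4)/(14/3) = -15/56
  n = 3: D(3) = 3(3 + 1/3) = 10; numerator = -1(-15/56) - 2(-3/4) = 99/56; a_3 = (99/56)/(10) = 99/560
  n = 4: D(4) = 4(4 + 1/3) = 52/3; numerator = -1(99/560) - 2(-15/56) = 201/560; a_4 = (201/560)/(52/3) = 603/29120
  n = 5: D(5) = 5(5 + 1/3) = 80/3; numerator = -1(603/29120) - 2(99/560) = -1557/4160; a_5 = (-1557/4160)/(80/3) = -4671/332800

r = -2/3; a_0 = 1; a_1 = -3/4; a_2 = -15/56; a_3 = 99/560; a_4 = 603/29120; a_5 = -4671/332800


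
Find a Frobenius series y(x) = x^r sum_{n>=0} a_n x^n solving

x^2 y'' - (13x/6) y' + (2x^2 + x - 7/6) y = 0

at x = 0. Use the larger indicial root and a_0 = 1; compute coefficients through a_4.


Write in Frobenius form y'' + (p(x)/x) y' + (q(x)/x^2) y = 0:
  p(x) = -13/6,  q(x) = 2x^2 + x - 7/6.
Indicial equation: r(r-1) + (-13/6) r + (-7/6) = 0 -> roots r_1 = 7/2, r_2 = -1/3.
Take r = r_1 = 7/2. Let y(x) = x^r sum_{n>=0} a_n x^n with a_0 = 1.
Substitute y = x^r sum a_n x^n and match x^{r+n}. The recurrence is
  D(n) a_n + 1 a_{n-1} + 2 a_{n-2} = 0,  where D(n) = (r+n)(r+n-1) + (-13/6)(r+n) + (-7/6).
  a_n = [-1 a_{n-1} - 2 a_{n-2}] / D(n).
Since the indicial polynomial factors as (r - r_1)(r - r_2), D(n) = (r_1 + n - r_1)(r_1 + n - r_2) = n(n + 23/6).
Evaluating step by step (a_0 = 1):
  n = 1: D(1) = 1(1 + 23/6) = 29/6; numerator = -1(1) = -1; a_1 = (-1)/(29/6) = -6/29
  n = 2: D(2) = 2(2 + 23/6) = 35/3; numerator = -1(-6/29) - 2(1) = -52/29; a_2 = (-52/29)/(35/3) = -156/1015
  n = 3: D(3) = 3(3 + 23/6) = 41/2; numerator = -1(-156/1015) - 2(-6/29) = 576/1015; a_3 = (576/1015)/(41/2) = 1152/41615
  n = 4: D(4) = 4(4 + 23/6) = 94/3; numerator = -1(1152/41615) - 2(-156/1015) = 2328/8323; a_4 = (2328/8323)/(94/3) = 3492/391181

r = 7/2; a_0 = 1; a_1 = -6/29; a_2 = -156/1015; a_3 = 1152/41615; a_4 = 3492/391181


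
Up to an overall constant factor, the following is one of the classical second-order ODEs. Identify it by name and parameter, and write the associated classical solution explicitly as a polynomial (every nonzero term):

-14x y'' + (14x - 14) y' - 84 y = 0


All three coefficients share the factor -14; dividing through by -14 gives  x y'' + (1 - x) y' + 6 y = 0.
This matches the Laguerre equation x y'' + (1 - x) y' + n y = 0 with n = 6; the polynomial solution is L_6(x).
With y = sum_k a_k x^k, matching x^k gives (k+1)k a_{k+1} + (k+1) a_{k+1} - k a_k + n a_k = 0, i.e. (k+1)^2 a_{k+1} = (k - n) a_k = (k - 6) a_k. The right side vanishes at k = 6, so the series terminates at degree 6.
Standard normalization L_n(0) = 1 gives a_0 = 1. Work upward with a_{k+1} = (k - 6) a_k / (k+1)^2:
  a_1 = (0 - 6)(1) / 1^2 = -6/1 = -6
  a_2 = (1 - 6)(-6) / 2^2 = 30/4 = 15/2
  a_3 = (2 - 6)(15/2) / 3^2 = -30/9 = -10/3
  a_4 = (3 - 6)(-10/3) / 4^2 = 10/16 = 5/8
  a_5 = (4 - 6)(5/8) / 5^2 = (-5/4)/25 = -1/20
  a_6 = (5 - 6)(-1/20) / 6^2 = (1/20)/36 = 1/720
Hence L_6(x) = x^6/720 - x^5/20 + 5 x^4/8 - 10 x^3/3 + 15 x^2/2 - 6 x + 1.

L_6(x); series = x^6/720 - x^5/20 + 5 x^4/8 - 10 x^3/3 + 15 x^2/2 - 6 x + 1


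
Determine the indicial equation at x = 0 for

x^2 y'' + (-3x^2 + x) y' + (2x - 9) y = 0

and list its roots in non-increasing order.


Divide by x^2 to reach normal form y'' + P_1(x) y' + P_2(x) y = 0 with P_1(x) = -3 + 1/x and P_2(x) = 2/x - 9/x^2.
x = 0 is a singular point because the y'-coefficient -3 + 1/x has a pole at x = 0 and the y-coefficient 2/x - 9/x^2 has a pole at x = 0.
It is a regular singular point because x P_1(x) = p(x) = 1 - 3x and x^2 P_2(x) = q(x) = 2x - 9 are polynomials, hence analytic at x = 0.
p(0) = 1,  q(0) = -9.
Indicial equation: r(r-1) + p(0) r + q(0) = 0, i.e. r^2 + (p(0) - 1) r + q(0) = 0, i.e. r^2 - 9 = 0.
Discriminant: (0)^2 - 4(-9) = 36, so r = (0 ± 6)/2.
Solving: r_1 = 3, r_2 = -3.

indicial: r^2 - 9 = 0; roots r_1 = 3, r_2 = -3


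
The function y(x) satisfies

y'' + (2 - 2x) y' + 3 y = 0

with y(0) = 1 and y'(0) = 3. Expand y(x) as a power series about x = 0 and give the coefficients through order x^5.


Ansatz: y(x) = sum_{n>=0} a_n x^n, so y'(x) = sum_{n>=1} n a_n x^(n-1) and y''(x) = sum_{n>=2} n(n-1) a_n x^(n-2).
Substitute into P(x) y'' + Q(x) y' + R(x) y = 0 with P(x) = 1, Q(x) = 2 - 2x, R(x) = 3, and match powers of x.
Initial conditions: a_0 = 1, a_1 = 3.
Setting the coefficient of each power of x to zero and solving order by order (substituting the coefficients already found):
  x^0: 2 a_2 + 2 a_1 + 3 a_0 = 0  ->  2 a_2 = -2 a_1 - 3 a_0 = -9  ->  a_2 = -9/2
  x^1: 6 a_3 + 4 a_2 + a_1 = 0  ->  6 a_3 = -4 a_2 - a_1 = 15  ->  a_3 = 5/2
  x^2: 12 a_4 + 6 a_3 - a_2 = 0  ->  12 a_4 = -6 a_3 + a_2 = -39/2  ->  a_4 = -13/8
  x^3: 20 a_5 + 8 a_4 - 3 a_3 = 0  ->  20 a_5 = -8 a_4 + 3 a_3 = 41/2  ->  a_5 = 41/40
Truncated series: y(x) = 1 + 3 x - (9/2) x^2 + (5/2) x^3 - (13/8) x^4 + (41/40) x^5 + O(x^6).

a_0 = 1; a_1 = 3; a_2 = -9/2; a_3 = 5/2; a_4 = -13/8; a_5 = 41/40


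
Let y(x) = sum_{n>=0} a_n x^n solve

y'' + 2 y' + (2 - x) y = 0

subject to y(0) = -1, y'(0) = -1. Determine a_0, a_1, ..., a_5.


Ansatz: y(x) = sum_{n>=0} a_n x^n, so y'(x) = sum_{n>=1} n a_n x^(n-1) and y''(x) = sum_{n>=2} n(n-1) a_n x^(n-2).
Substitute into P(x) y'' + Q(x) y' + R(x) y = 0 with P(x) = 1, Q(x) = 2, R(x) = 2 - x, and match powers of x.
Initial conditions: a_0 = -1, a_1 = -1.
Setting the coefficient of each power of x to zero and solving order by order (substituting the coefficients already found):
  x^0: 2 a_2 + 2 a_1 + 2 a_0 = 0  ->  2 a_2 = -2 a_1 - 2 a_0 = 4  ->  a_2 = 2
  x^1: 6 a_3 + 4 a_2 + 2 a_1 - a_0 = 0  ->  6 a_3 = -4 a_2 - 2 a_1 + a_0 = -7  ->  a_3 = -7/6
  x^2: 12 a_4 + 6 a_3 + 2 a_2 - a_1 = 0  ->  12 a_4 = -6 a_3 - 2 a_2 + a_1 = 2  ->  a_4 = 1/6
  x^3: 20 a_5 + 8 a_4 + 2 a_3 - a_2 = 0  ->  20 a_5 = -8 a_4 - 2 a_3 + a_2 = 3  ->  a_5 = 3/20
Truncated series: y(x) = -1 - x + 2 x^2 - (7/6) x^3 + (1/6) x^4 + (3/20) x^5 + O(x^6).

a_0 = -1; a_1 = -1; a_2 = 2; a_3 = -7/6; a_4 = 1/6; a_5 = 3/20


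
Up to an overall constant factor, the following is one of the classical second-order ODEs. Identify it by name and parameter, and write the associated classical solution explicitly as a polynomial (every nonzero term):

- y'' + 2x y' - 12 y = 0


All three coefficients share the factor -1; dividing through by -1 gives  y'' - 2x y' + 12 y = 0.
This matches the Hermite equation y'' - 2x y' + 2n y = 0 with 2n = 12, so n = 6; the polynomial solution is H_6(x).
With y = sum_k a_k x^k, matching x^k gives (k+2)(k+1) a_{k+2} = 2(k - n) a_k = 2(k - 6) a_k. The right side vanishes at k = 6, so the series with the parity of 6 terminates at degree 6.
Standard normalization: leading coefficient of H_n is 2^n, so a_6 = 2^6 = 64. Work downward with a_k = (k+1)(k+2) a_{k+2} / (2(k - n)):
  a_4 = (5)(6)(64) / (2(4 - 6)) = 1920/(-4) = -480
  a_2 = (3)(4)(-480) / (2(2 - 6)) = -5760/(-8) = 720
  a_0 = (1)(2)(720) / (2(0 - 6)) = 1440/(-12) = -120
Hence H_6(x) = 64 x^6 - 480 x^4 + 720 x^2 - 120.

H_6(x); series = 64 x^6 - 480 x^4 + 720 x^2 - 120


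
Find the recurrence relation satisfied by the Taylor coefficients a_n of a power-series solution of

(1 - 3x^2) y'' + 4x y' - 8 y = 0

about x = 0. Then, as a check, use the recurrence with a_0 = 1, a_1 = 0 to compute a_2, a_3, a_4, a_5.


Substitute y = sum_n a_n x^n.
(1 - 3 x^2) y'' contributes (n+2)(n+1) a_{n+2} - 3 n(n-1) a_n at x^n.
4 x y'(x) contributes 4 n a_n at x^n.
-8 y(x) contributes -8 a_n at x^n.
Matching x^n: (n+2)(n+1) a_{n+2} + (-3 n(n-1) + 4 n - 8) a_n = 0.
Thus a_{n+2} = (3 n(n-1) - 4 n + 8) / ((n+1)(n+2)) * a_n.

Check with a_0 = 1, a_1 = 0 (apply the recurrence for n = 0, 1, 2, 3): a_0 = 1, a_1 = 0, a_2 = 4, a_3 = 0, a_4 = 2, a_5 = 0.

a_(n+2) = (3 n(n-1) - 4 n + 8) / ((n+1)(n+2)) * a_n; check: a_0 = 1, a_1 = 0, a_2 = 4, a_3 = 0, a_4 = 2, a_5 = 0


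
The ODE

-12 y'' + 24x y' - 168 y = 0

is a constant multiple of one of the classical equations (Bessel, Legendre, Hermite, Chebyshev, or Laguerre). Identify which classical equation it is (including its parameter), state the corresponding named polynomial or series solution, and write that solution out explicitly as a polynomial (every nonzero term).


All three coefficients share the factor -12; dividing through by -12 gives  y'' - 2x y' + 14 y = 0.
This matches the Hermite equation y'' - 2x y' + 2n y = 0 with 2n = 14, so n = 7; the polynomial solution is H_7(x).
With y = sum_k a_k x^k, matching x^k gives (k+2)(k+1) a_{k+2} = 2(k - n) a_k = 2(k - 7) a_k. The right side vanishes at k = 7, so the series with the parity of 7 terminates at degree 7.
Standard normalization: leading coefficient of H_n is 2^n, so a_7 = 2^7 = 128. Work downward with a_k = (k+1)(k+2) a_{k+2} / (2(k - n)):
  a_5 = (6)(7)(128) / (2(5 - 7)) = 5376/(-4) = -1344
  a_3 = (4)(5)(-1344) / (2(3 - 7)) = -26880/(-8) = 3360
  a_1 = (2)(3)(3360) / (2(1 - 7)) = 20160/(-12) = -1680
Hence H_7(x) = 128 x^7 - 1344 x^5 + 3360 x^3 - 1680 x.

H_7(x); series = 128 x^7 - 1344 x^5 + 3360 x^3 - 1680 x


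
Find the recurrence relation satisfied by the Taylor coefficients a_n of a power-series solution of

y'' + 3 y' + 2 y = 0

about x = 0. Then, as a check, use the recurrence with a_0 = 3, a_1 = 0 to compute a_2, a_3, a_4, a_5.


Substitute y = sum_n a_n x^n.
y''(x) has coefficient (n+2)(n+1) a_{n+2} at x^n;
3 y'(x) has coefficient 3 (n+1) a_{n+1} at x^n;
2 y(x) has coefficient 2 a_n at x^n.
Matching x^n: (n+2)(n+1) a_{n+2} + 3 (n+1) a_{n+1} + 2 a_n = 0.
Thus a_{n+2} = [-3 (n+1) a_{n+1} - 2 a_n] / ((n+1)(n+2)).

Check with a_0 = 3, a_1 = 0 (apply the recurrence for n = 0, 1, 2, 3): a_0 = 3, a_1 = 0, a_2 = -3, a_3 = 3, a_4 = -7/4, a_5 = 3/4.

a_(n+2) = [-3 (n+1) a_(n+1) - 2 a_n] / ((n+1)(n+2)); check: a_0 = 3, a_1 = 0, a_2 = -3, a_3 = 3, a_4 = -7/4, a_5 = 3/4


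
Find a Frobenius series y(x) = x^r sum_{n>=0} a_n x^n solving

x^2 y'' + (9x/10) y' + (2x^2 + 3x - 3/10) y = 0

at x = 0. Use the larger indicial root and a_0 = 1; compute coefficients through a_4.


Write in Frobenius form y'' + (p(x)/x) y' + (q(x)/x^2) y = 0:
  p(x) = 9/10,  q(x) = 2x^2 + 3x - 3/10.
Indicial equation: r(r-1) + (9/10) r + (-3/10) = 0 -> roots r_1 = 3/5, r_2 = -1/2.
Take r = r_1 = 3/5. Let y(x) = x^r sum_{n>=0} a_n x^n with a_0 = 1.
Substitute y = x^r sum a_n x^n and match x^{r+n}. The recurrence is
  D(n) a_n + 3 a_{n-1} + 2 a_{n-2} = 0,  where D(n) = (r+n)(r+n-1) + (9/10)(r+n) + (-3/10).
  a_n = [-3 a_{n-1} - 2 a_{n-2}] / D(n).
Since the indicial polynomial factors as (r - r_1)(r - r_2), D(n) = (r_1 + n - r_1)(r_1 + n - r_2) = n(n + 11/10).
Evaluating step by step (a_0 = 1):
  n = 1: D(1) = 1(1 + 11/10) = 21/10; numerator = -3(1) = -3; a_1 = (-3)/(21/10) = -10/7
  n = 2: D(2) = 2(2 + 11/10) = 31/5; numerator = -3(-10/7) - 2(1) = 16/7; a_2 = (16/7)/(31/5) = 80/217
  n = 3: D(3) = 3(3 + 11/10) = 123/10; numerator = -3(80/217) - 2(-10/7) = 380/217; a_3 = (380/217)/(123/10) = 3800/26691
  n = 4: D(4) = 4(4 + 11/10) = 102/5; numerator = -3(3800/26691) - 2(80/217) = -1480/1271; a_4 = (-1480/1271)/(102/5) = -3700/64821

r = 3/5; a_0 = 1; a_1 = -10/7; a_2 = 80/217; a_3 = 3800/26691; a_4 = -3700/64821


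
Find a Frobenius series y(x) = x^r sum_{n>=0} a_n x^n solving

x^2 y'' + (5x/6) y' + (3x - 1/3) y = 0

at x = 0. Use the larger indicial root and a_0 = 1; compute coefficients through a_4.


Write in Frobenius form y'' + (p(x)/x) y' + (q(x)/x^2) y = 0:
  p(x) = 5/6,  q(x) = 3x - 1/3.
Indicial equation: r(r-1) + (5/6) r + (-1/3) = 0 -> roots r_1 = 2/3, r_2 = -1/2.
Take r = r_1 = 2/3. Let y(x) = x^r sum_{n>=0} a_n x^n with a_0 = 1.
Substitute y = x^r sum a_n x^n and match x^{r+n}. The recurrence is
  D(n) a_n + 3 a_{n-1} = 0,  where D(n) = (r+n)(r+n-1) + (5/6)(r+n) + (-1/3).
  a_n = -3 / D(n) * a_{n-1}.
Since the indicial polynomial factors as (r - r_1)(r - r_2), D(n) = (r_1 + n - r_1)(r_1 + n - r_2) = n(n + 7/6).
Evaluating step by step (a_0 = 1):
  n = 1: D(1) = 1(1 + 7/6) = 13/6; numerator = -3(1) = -3; a_1 = (-3)/(13/6) = -18/13
  n = 2: D(2) = 2(2 + 7/6) = 19/3; numerator = -3(-18/13) = 54/13; a_2 = (54/13)/(19/3) = 162/247
  n = 3: D(3) = 3(3 + 7/6) = 25/2; numerator = -3(162/247) = -486/247; a_3 = (-486/247)/(25/2) = -972/6175
  n = 4: D(4) = 4(4 + 7/6) = 62/3; numerator = -3(-972/6175) = 2916/6175; a_4 = (2916/6175)/(62/3) = 4374/191425

r = 2/3; a_0 = 1; a_1 = -18/13; a_2 = 162/247; a_3 = -972/6175; a_4 = 4374/191425
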